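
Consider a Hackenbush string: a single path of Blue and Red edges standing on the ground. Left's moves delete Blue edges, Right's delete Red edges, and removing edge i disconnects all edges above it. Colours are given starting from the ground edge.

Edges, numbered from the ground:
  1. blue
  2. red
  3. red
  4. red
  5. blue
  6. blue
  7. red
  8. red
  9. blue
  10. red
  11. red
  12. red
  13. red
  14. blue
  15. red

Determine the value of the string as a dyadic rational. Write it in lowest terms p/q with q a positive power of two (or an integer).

Prefix values for blue red red red blue blue red red blue red red red red blue red via {L|R} + simplicity:
1 of 15 · b · max L 0 · min R +∞ -> 1
2 of 15 · br · max L 0 · min R 1 -> 1/2
3 of 15 · brr · max L 0 · min R 1/2 -> 1/4
4 of 15 · brrr · max L 0 · min R 1/4 -> 1/8
5 of 15 · brrrb · max L 1/8 · min R 1/4 -> 3/16
6 of 15 · brrrbb · max L 3/16 · min R 1/4 -> 7/32
7 of 15 · brrrbbr · max L 3/16 · min R 7/32 -> 13/64
8 of 15 · brrrbbrr · max L 3/16 · min R 13/64 -> 25/128
9 of 15 · brrrbbrrb · max L 25/128 · min R 13/64 -> 51/256
10 of 15 · brrrbbrrbr · max L 25/128 · min R 51/256 -> 101/512
11 of 15 · brrrbbrrbrr · max L 25/128 · min R 101/512 -> 201/1024
12 of 15 · brrrbbrrbrrr · max L 25/128 · min R 201/1024 -> 401/2048
13 of 15 · brrrbbrrbrrrr · max L 25/128 · min R 401/2048 -> 801/4096
14 of 15 · brrrbbrrbrrrrb · max L 801/4096 · min R 401/2048 -> 1603/8192
15 of 15 · brrrbbrrbrrrrbr · max L 801/4096 · min R 1603/8192 -> 3205/16384

3205/16384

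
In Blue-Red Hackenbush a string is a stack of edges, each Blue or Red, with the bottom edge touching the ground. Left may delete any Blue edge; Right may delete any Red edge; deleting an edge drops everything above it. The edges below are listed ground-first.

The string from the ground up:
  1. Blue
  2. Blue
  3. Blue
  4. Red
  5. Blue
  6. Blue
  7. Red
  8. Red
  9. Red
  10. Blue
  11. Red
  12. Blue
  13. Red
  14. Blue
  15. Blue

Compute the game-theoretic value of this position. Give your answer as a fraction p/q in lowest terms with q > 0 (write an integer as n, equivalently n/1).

11351/4096

B: Left { 0 }, Right { — } → simplest 1
BB: Left { 0 1 }, Right { — } → simplest 2
BBB: Left { 0 1 2 }, Right { — } → simplest 3
BBBR: Left { 0 1 2 }, Right { 3 } → simplest 5/2
BBBRB: Left { 0 1 2 5/2 }, Right { 3 } → simplest 11/4
BBBRBB: Left { 0 1 2 5/2 11/4 }, Right { 3 } → simplest 23/8
BBBRBBR: Left { 0 1 2 5/2 11/4 }, Right { 23/8 3 } → simplest 45/16
BBBRBBRR: Left { 0 1 2 5/2 11/4 }, Right { 45/16 23/8 3 } → simplest 89/32
BBBRBBRRR: Left { 0 1 2 5/2 11/4 }, Right { 89/32 45/16 23/8 3 } → simplest 177/64
BBBRBBRRRB: Left { 0 1 2 5/2 11/4 177/64 }, Right { 89/32 45/16 23/8 3 } → simplest 355/128
BBBRBBRRRBR: Left { 0 1 2 5/2 11/4 177/64 }, Right { 355/128 89/32 45/16 23/8 3 } → simplest 709/256
BBBRBBRRRBRB: Left { 0 1 2 5/2 11/4 177/64 709/256 }, Right { 355/128 89/32 45/16 23/8 3 } → simplest 1419/512
BBBRBBRRRBRBR: Left { 0 1 2 5/2 11/4 177/64 709/256 }, Right { 1419/512 355/128 89/32 45/16 23/8 3 } → simplest 2837/1024
BBBRBBRRRBRBRB: Left { 0 1 2 5/2 11/4 177/64 709/256 2837/1024 }, Right { 1419/512 355/128 89/32 45/16 23/8 3 } → simplest 5675/2048
BBBRBBRRRBRBRBB: Left { 0 1 2 5/2 11/4 177/64 709/256 2837/1024 5675/2048 }, Right { 1419/512 355/128 89/32 45/16 23/8 3 } → simplest 11351/4096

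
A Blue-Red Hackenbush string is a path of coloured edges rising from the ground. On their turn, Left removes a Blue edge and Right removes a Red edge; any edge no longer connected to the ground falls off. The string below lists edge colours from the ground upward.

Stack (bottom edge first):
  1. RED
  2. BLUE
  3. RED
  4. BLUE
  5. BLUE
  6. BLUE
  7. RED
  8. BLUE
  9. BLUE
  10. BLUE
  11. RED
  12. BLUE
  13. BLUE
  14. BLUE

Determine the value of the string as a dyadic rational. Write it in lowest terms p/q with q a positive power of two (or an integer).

Build val(s[:k]) for k = 1..14, string s = RED BLUE RED BLUE BLUE BLUE RED BLUE BLUE BLUE RED BLUE BLUE BLUE.
val(R) = { ∅ | 0 } so -1
val(RB) = { -1 | 0 } so -1/2
val(RBR) = { -1 | -1/2; 0 } so -3/4
val(RBRB) = { -1; -3/4 | -1/2; 0 } so -5/8
val(RBRBB) = { -1; -3/4; -5/8 | -1/2; 0 } so -9/16
val(RBRBBB) = { -1; -3/4; -5/8; -9/16 | -1/2; 0 } so -17/32
val(RBRBBBR) = { -1; -3/4; -5/8; -9/16 | -17/32; -1/2; 0 } so -35/64
val(RBRBBBRB) = { -1; -3/4; -5/8; -9/16; -35/64 | -17/32; -1/2; 0 } so -69/128
val(RBRBBBRBB) = { -1; -3/4; -5/8; -9/16; -35/64; -69/128 | -17/32; -1/2; 0 } so -137/256
val(RBRBBBRBBB) = { -1; -3/4; -5/8; -9/16; -35/64; -69/128; -137/256 | -17/32; -1/2; 0 } so -273/512
val(RBRBBBRBBBR) = { -1; -3/4; -5/8; -9/16; -35/64; -69/128; -137/256 | -273/512; -17/32; -1/2; 0 } so -547/1024
val(RBRBBBRBBBRB) = { -1; -3/4; -5/8; -9/16; -35/64; -69/128; -137/256; -547/1024 | -273/512; -17/32; -1/2; 0 } so -1093/2048
val(RBRBBBRBBBRBB) = { -1; -3/4; -5/8; -9/16; -35/64; -69/128; -137/256; -547/1024; -1093/2048 | -273/512; -17/32; -1/2; 0 } so -2185/4096
val(RBRBBBRBBBRBBB) = { -1; -3/4; -5/8; -9/16; -35/64; -69/128; -137/256; -547/1024; -1093/2048; -2185/4096 | -273/512; -17/32; -1/2; 0 } so -4369/8192

-4369/8192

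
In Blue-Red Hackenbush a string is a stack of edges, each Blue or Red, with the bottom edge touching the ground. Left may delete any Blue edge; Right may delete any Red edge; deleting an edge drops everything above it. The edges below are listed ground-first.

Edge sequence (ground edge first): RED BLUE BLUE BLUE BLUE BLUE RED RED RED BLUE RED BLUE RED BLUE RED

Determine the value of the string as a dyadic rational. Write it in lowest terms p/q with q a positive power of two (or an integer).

-939/16384

edge 1 of 15 (RED): {  | 0 } = -1
edge 2 of 15 (BLUE): { -1 | 0 } = -1/2
edge 3 of 15 (BLUE): { -1 -1/2 | 0 } = -1/4
edge 4 of 15 (BLUE): { -1 -1/2 -1/4 | 0 } = -1/8
edge 5 of 15 (BLUE): { -1 -1/2 -1/4 -1/8 | 0 } = -1/16
edge 6 of 15 (BLUE): { -1 -1/2 -1/4 -1/8 -1/16 | 0 } = -1/32
edge 7 of 15 (RED): { -1 -1/2 -1/4 -1/8 -1/16 | -1/32 0 } = -3/64
edge 8 of 15 (RED): { -1 -1/2 -1/4 -1/8 -1/16 | -3/64 -1/32 0 } = -7/128
edge 9 of 15 (RED): { -1 -1/2 -1/4 -1/8 -1/16 | -7/128 -3/64 -1/32 0 } = -15/256
edge 10 of 15 (BLUE): { -1 -1/2 -1/4 -1/8 -1/16 -15/256 | -7/128 -3/64 -1/32 0 } = -29/512
edge 11 of 15 (RED): { -1 -1/2 -1/4 -1/8 -1/16 -15/256 | -29/512 -7/128 -3/64 -1/32 0 } = -59/1024
edge 12 of 15 (BLUE): { -1 -1/2 -1/4 -1/8 -1/16 -15/256 -59/1024 | -29/512 -7/128 -3/64 -1/32 0 } = -117/2048
edge 13 of 15 (RED): { -1 -1/2 -1/4 -1/8 -1/16 -15/256 -59/1024 | -117/2048 -29/512 -7/128 -3/64 -1/32 0 } = -235/4096
edge 14 of 15 (BLUE): { -1 -1/2 -1/4 -1/8 -1/16 -15/256 -59/1024 -235/4096 | -117/2048 -29/512 -7/128 -3/64 -1/32 0 } = -469/8192
edge 15 of 15 (RED): { -1 -1/2 -1/4 -1/8 -1/16 -15/256 -59/1024 -235/4096 | -469/8192 -117/2048 -29/512 -7/128 -3/64 -1/32 0 } = -939/16384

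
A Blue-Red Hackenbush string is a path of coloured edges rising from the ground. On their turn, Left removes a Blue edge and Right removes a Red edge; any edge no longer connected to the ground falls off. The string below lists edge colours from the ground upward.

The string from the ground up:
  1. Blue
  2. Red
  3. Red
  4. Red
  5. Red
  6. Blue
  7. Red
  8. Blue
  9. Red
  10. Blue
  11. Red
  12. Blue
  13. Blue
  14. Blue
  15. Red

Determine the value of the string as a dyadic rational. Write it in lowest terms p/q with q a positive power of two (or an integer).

1373/16384

G_1 [B]  L=[0]  R=[]  gives 1
G_2 [BR]  L=[0]  R=[1]  gives 1/2
G_3 [BRR]  L=[0]  R=[1/2, 1]  gives 1/4
G_4 [BRRR]  L=[0]  R=[1/4, 1/2, 1]  gives 1/8
G_5 [BRRRR]  L=[0]  R=[1/8, 1/4, 1/2, 1]  gives 1/16
G_6 [BRRRRB]  L=[0, 1/16]  R=[1/8, 1/4, 1/2, 1]  gives 3/32
G_7 [BRRRRBR]  L=[0, 1/16]  R=[3/32, 1/8, 1/4, 1/2, 1]  gives 5/64
G_8 [BRRRRBRB]  L=[0, 1/16, 5/64]  R=[3/32, 1/8, 1/4, 1/2, 1]  gives 11/128
G_9 [BRRRRBRBR]  L=[0, 1/16, 5/64]  R=[11/128, 3/32, 1/8, 1/4, 1/2, 1]  gives 21/256
G_10 [BRRRRBRBRB]  L=[0, 1/16, 5/64, 21/256]  R=[11/128, 3/32, 1/8, 1/4, 1/2, 1]  gives 43/512
G_11 [BRRRRBRBRBR]  L=[0, 1/16, 5/64, 21/256]  R=[43/512, 11/128, 3/32, 1/8, 1/4, 1/2, 1]  gives 85/1024
G_12 [BRRRRBRBRBRB]  L=[0, 1/16, 5/64, 21/256, 85/1024]  R=[43/512, 11/128, 3/32, 1/8, 1/4, 1/2, 1]  gives 171/2048
G_13 [BRRRRBRBRBRBB]  L=[0, 1/16, 5/64, 21/256, 85/1024, 171/2048]  R=[43/512, 11/128, 3/32, 1/8, 1/4, 1/2, 1]  gives 343/4096
G_14 [BRRRRBRBRBRBBB]  L=[0, 1/16, 5/64, 21/256, 85/1024, 171/2048, 343/4096]  R=[43/512, 11/128, 3/32, 1/8, 1/4, 1/2, 1]  gives 687/8192
G_15 [BRRRRBRBRBRBBBR]  L=[0, 1/16, 5/64, 21/256, 85/1024, 171/2048, 343/4096]  R=[687/8192, 43/512, 11/128, 3/32, 1/8, 1/4, 1/2, 1]  gives 1373/16384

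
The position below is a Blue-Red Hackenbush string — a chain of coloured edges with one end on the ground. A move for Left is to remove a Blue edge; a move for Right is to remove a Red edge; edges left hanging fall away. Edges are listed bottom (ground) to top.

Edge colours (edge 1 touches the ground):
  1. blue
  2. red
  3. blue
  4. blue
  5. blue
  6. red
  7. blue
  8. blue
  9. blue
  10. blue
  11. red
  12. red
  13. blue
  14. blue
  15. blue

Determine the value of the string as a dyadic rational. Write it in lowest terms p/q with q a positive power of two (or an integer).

step 1: add blue to get b; options L={ 0 } R={ none } so 1
step 2: add red to get br; options L={ 0 } R={ 1 } so 1/2
step 3: add blue to get brb; options L={ 0 1/2 } R={ 1 } so 3/4
step 4: add blue to get brbb; options L={ 0 1/2 3/4 } R={ 1 } so 7/8
step 5: add blue to get brbbb; options L={ 0 1/2 3/4 7/8 } R={ 1 } so 15/16
step 6: add red to get brbbbr; options L={ 0 1/2 3/4 7/8 } R={ 15/16 1 } so 29/32
step 7: add blue to get brbbbrb; options L={ 0 1/2 3/4 7/8 29/32 } R={ 15/16 1 } so 59/64
step 8: add blue to get brbbbrbb; options L={ 0 1/2 3/4 7/8 29/32 59/64 } R={ 15/16 1 } so 119/128
step 9: add blue to get brbbbrbbb; options L={ 0 1/2 3/4 7/8 29/32 59/64 119/128 } R={ 15/16 1 } so 239/256
step 10: add blue to get brbbbrbbbb; options L={ 0 1/2 3/4 7/8 29/32 59/64 119/128 239/256 } R={ 15/16 1 } so 479/512
step 11: add red to get brbbbrbbbbr; options L={ 0 1/2 3/4 7/8 29/32 59/64 119/128 239/256 } R={ 479/512 15/16 1 } so 957/1024
step 12: add red to get brbbbrbbbbrr; options L={ 0 1/2 3/4 7/8 29/32 59/64 119/128 239/256 } R={ 957/1024 479/512 15/16 1 } so 1913/2048
step 13: add blue to get brbbbrbbbbrrb; options L={ 0 1/2 3/4 7/8 29/32 59/64 119/128 239/256 1913/2048 } R={ 957/1024 479/512 15/16 1 } so 3827/4096
step 14: add blue to get brbbbrbbbbrrbb; options L={ 0 1/2 3/4 7/8 29/32 59/64 119/128 239/256 1913/2048 3827/4096 } R={ 957/1024 479/512 15/16 1 } so 7655/8192
step 15: add blue to get brbbbrbbbbrrbbb; options L={ 0 1/2 3/4 7/8 29/32 59/64 119/128 239/256 1913/2048 3827/4096 7655/8192 } R={ 957/1024 479/512 15/16 1 } so 15311/16384

15311/16384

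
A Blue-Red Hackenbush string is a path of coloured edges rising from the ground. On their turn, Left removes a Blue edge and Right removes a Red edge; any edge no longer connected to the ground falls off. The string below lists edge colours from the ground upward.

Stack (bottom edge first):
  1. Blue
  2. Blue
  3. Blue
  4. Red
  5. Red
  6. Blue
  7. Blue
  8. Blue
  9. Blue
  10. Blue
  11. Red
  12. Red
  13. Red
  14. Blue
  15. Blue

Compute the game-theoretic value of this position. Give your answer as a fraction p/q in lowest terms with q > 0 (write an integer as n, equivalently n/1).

Recurse on prefixes of the 15-edge string Blue Blue Blue Red Red Blue Blue Blue Blue Blue Red Red Red Blue Blue:
g(B) = { 0 | ∅ } = 1
g(BB) = { 0, 1 | ∅ } = 2
g(BBB) = { 0, 1, 2 | ∅ } = 3
g(BBBR) = { 0, 1, 2 | 3 } = 5/2
g(BBBRR) = { 0, 1, 2 | 5/2, 3 } = 9/4
g(BBBRRB) = { 0, 1, 2, 9/4 | 5/2, 3 } = 19/8
g(BBBRRBB) = { 0, 1, 2, 9/4, 19/8 | 5/2, 3 } = 39/16
g(BBBRRBBB) = { 0, 1, 2, 9/4, 19/8, 39/16 | 5/2, 3 } = 79/32
g(BBBRRBBBB) = { 0, 1, 2, 9/4, 19/8, 39/16, 79/32 | 5/2, 3 } = 159/64
g(BBBRRBBBBB) = { 0, 1, 2, 9/4, 19/8, 39/16, 79/32, 159/64 | 5/2, 3 } = 319/128
g(BBBRRBBBBBR) = { 0, 1, 2, 9/4, 19/8, 39/16, 79/32, 159/64 | 319/128, 5/2, 3 } = 637/256
g(BBBRRBBBBBRR) = { 0, 1, 2, 9/4, 19/8, 39/16, 79/32, 159/64 | 637/256, 319/128, 5/2, 3 } = 1273/512
g(BBBRRBBBBBRRR) = { 0, 1, 2, 9/4, 19/8, 39/16, 79/32, 159/64 | 1273/512, 637/256, 319/128, 5/2, 3 } = 2545/1024
g(BBBRRBBBBBRRRB) = { 0, 1, 2, 9/4, 19/8, 39/16, 79/32, 159/64, 2545/1024 | 1273/512, 637/256, 319/128, 5/2, 3 } = 5091/2048
g(BBBRRBBBBBRRRBB) = { 0, 1, 2, 9/4, 19/8, 39/16, 79/32, 159/64, 2545/1024, 5091/2048 | 1273/512, 637/256, 319/128, 5/2, 3 } = 10183/4096

10183/4096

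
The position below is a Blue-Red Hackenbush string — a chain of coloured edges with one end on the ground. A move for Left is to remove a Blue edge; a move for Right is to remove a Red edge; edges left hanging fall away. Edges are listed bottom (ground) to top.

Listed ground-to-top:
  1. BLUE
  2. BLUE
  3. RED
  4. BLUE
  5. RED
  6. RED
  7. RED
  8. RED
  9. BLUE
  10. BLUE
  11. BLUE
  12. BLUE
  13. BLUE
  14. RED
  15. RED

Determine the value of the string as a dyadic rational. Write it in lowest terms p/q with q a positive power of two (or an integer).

12537/8192

B: Left { 0 }, Right {  } so simplest 1
BB: Left { 0,1 }, Right {  } so simplest 2
BBR: Left { 0,1 }, Right { 2 } so simplest 3/2
BBRB: Left { 0,1,3/2 }, Right { 2 } so simplest 7/4
BBRBR: Left { 0,1,3/2 }, Right { 7/4,2 } so simplest 13/8
BBRBRR: Left { 0,1,3/2 }, Right { 13/8,7/4,2 } so simplest 25/16
BBRBRRR: Left { 0,1,3/2 }, Right { 25/16,13/8,7/4,2 } so simplest 49/32
BBRBRRRR: Left { 0,1,3/2 }, Right { 49/32,25/16,13/8,7/4,2 } so simplest 97/64
BBRBRRRRB: Left { 0,1,3/2,97/64 }, Right { 49/32,25/16,13/8,7/4,2 } so simplest 195/128
BBRBRRRRBB: Left { 0,1,3/2,97/64,195/128 }, Right { 49/32,25/16,13/8,7/4,2 } so simplest 391/256
BBRBRRRRBBB: Left { 0,1,3/2,97/64,195/128,391/256 }, Right { 49/32,25/16,13/8,7/4,2 } so simplest 783/512
BBRBRRRRBBBB: Left { 0,1,3/2,97/64,195/128,391/256,783/512 }, Right { 49/32,25/16,13/8,7/4,2 } so simplest 1567/1024
BBRBRRRRBBBBB: Left { 0,1,3/2,97/64,195/128,391/256,783/512,1567/1024 }, Right { 49/32,25/16,13/8,7/4,2 } so simplest 3135/2048
BBRBRRRRBBBBBR: Left { 0,1,3/2,97/64,195/128,391/256,783/512,1567/1024 }, Right { 3135/2048,49/32,25/16,13/8,7/4,2 } so simplest 6269/4096
BBRBRRRRBBBBBRR: Left { 0,1,3/2,97/64,195/128,391/256,783/512,1567/1024 }, Right { 6269/4096,3135/2048,49/32,25/16,13/8,7/4,2 } so simplest 12537/8192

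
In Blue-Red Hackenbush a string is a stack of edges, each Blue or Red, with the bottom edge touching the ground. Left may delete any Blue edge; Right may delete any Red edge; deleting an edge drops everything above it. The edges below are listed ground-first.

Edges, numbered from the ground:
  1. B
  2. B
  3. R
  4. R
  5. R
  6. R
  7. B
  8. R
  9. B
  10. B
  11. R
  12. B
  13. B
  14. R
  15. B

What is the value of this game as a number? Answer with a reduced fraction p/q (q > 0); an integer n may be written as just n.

8923/8192

g(B) = { 0 | · } = 1
g(BB) = { 0, 1 | · } = 2
g(BBR) = { 0, 1 | 2 } = 3/2
g(BBRR) = { 0, 1 | 3/2, 2 } = 5/4
g(BBRRR) = { 0, 1 | 5/4, 3/2, 2 } = 9/8
g(BBRRRR) = { 0, 1 | 9/8, 5/4, 3/2, 2 } = 17/16
g(BBRRRRB) = { 0, 1, 17/16 | 9/8, 5/4, 3/2, 2 } = 35/32
g(BBRRRRBR) = { 0, 1, 17/16 | 35/32, 9/8, 5/4, 3/2, 2 } = 69/64
g(BBRRRRBRB) = { 0, 1, 17/16, 69/64 | 35/32, 9/8, 5/4, 3/2, 2 } = 139/128
g(BBRRRRBRBB) = { 0, 1, 17/16, 69/64, 139/128 | 35/32, 9/8, 5/4, 3/2, 2 } = 279/256
g(BBRRRRBRBBR) = { 0, 1, 17/16, 69/64, 139/128 | 279/256, 35/32, 9/8, 5/4, 3/2, 2 } = 557/512
g(BBRRRRBRBBRB) = { 0, 1, 17/16, 69/64, 139/128, 557/512 | 279/256, 35/32, 9/8, 5/4, 3/2, 2 } = 1115/1024
g(BBRRRRBRBBRBB) = { 0, 1, 17/16, 69/64, 139/128, 557/512, 1115/1024 | 279/256, 35/32, 9/8, 5/4, 3/2, 2 } = 2231/2048
g(BBRRRRBRBBRBBR) = { 0, 1, 17/16, 69/64, 139/128, 557/512, 1115/1024 | 2231/2048, 279/256, 35/32, 9/8, 5/4, 3/2, 2 } = 4461/4096
g(BBRRRRBRBBRBBRB) = { 0, 1, 17/16, 69/64, 139/128, 557/512, 1115/1024, 4461/4096 | 2231/2048, 279/256, 35/32, 9/8, 5/4, 3/2, 2 } = 8923/8192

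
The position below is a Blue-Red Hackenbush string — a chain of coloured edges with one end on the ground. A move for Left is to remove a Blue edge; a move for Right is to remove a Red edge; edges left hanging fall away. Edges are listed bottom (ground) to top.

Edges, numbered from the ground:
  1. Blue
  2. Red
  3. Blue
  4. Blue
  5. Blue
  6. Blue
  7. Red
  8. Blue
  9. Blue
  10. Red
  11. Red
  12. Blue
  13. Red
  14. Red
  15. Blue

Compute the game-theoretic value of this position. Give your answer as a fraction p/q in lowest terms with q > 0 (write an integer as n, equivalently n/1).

15763/16384

val(B) = { 0 | none } -> 1
val(BR) = { 0 | 1 } -> 1/2
val(BRB) = { 0 1/2 | 1 } -> 3/4
val(BRBB) = { 0 1/2 3/4 | 1 } -> 7/8
val(BRBBB) = { 0 1/2 3/4 7/8 | 1 } -> 15/16
val(BRBBBB) = { 0 1/2 3/4 7/8 15/16 | 1 } -> 31/32
val(BRBBBBR) = { 0 1/2 3/4 7/8 15/16 | 31/32 1 } -> 61/64
val(BRBBBBRB) = { 0 1/2 3/4 7/8 15/16 61/64 | 31/32 1 } -> 123/128
val(BRBBBBRBB) = { 0 1/2 3/4 7/8 15/16 61/64 123/128 | 31/32 1 } -> 247/256
val(BRBBBBRBBR) = { 0 1/2 3/4 7/8 15/16 61/64 123/128 | 247/256 31/32 1 } -> 493/512
val(BRBBBBRBBRR) = { 0 1/2 3/4 7/8 15/16 61/64 123/128 | 493/512 247/256 31/32 1 } -> 985/1024
val(BRBBBBRBBRRB) = { 0 1/2 3/4 7/8 15/16 61/64 123/128 985/1024 | 493/512 247/256 31/32 1 } -> 1971/2048
val(BRBBBBRBBRRBR) = { 0 1/2 3/4 7/8 15/16 61/64 123/128 985/1024 | 1971/2048 493/512 247/256 31/32 1 } -> 3941/4096
val(BRBBBBRBBRRBRR) = { 0 1/2 3/4 7/8 15/16 61/64 123/128 985/1024 | 3941/4096 1971/2048 493/512 247/256 31/32 1 } -> 7881/8192
val(BRBBBBRBBRRBRRB) = { 0 1/2 3/4 7/8 15/16 61/64 123/128 985/1024 7881/8192 | 3941/4096 1971/2048 493/512 247/256 31/32 1 } -> 15763/16384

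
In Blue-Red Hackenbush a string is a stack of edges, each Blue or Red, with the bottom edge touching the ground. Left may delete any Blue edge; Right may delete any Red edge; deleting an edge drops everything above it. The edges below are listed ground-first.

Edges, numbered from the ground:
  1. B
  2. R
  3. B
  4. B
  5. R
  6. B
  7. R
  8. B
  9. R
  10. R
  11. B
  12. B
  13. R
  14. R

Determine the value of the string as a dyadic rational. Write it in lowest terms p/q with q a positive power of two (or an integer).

1 of 14 · B · max L 0 · min R +∞ — 1
2 of 14 · BR · max L 0 · min R 1 — 1/2
3 of 14 · BRB · max L 1/2 · min R 1 — 3/4
4 of 14 · BRBB · max L 3/4 · min R 1 — 7/8
5 of 14 · BRBBR · max L 3/4 · min R 7/8 — 13/16
6 of 14 · BRBBRB · max L 13/16 · min R 7/8 — 27/32
7 of 14 · BRBBRBR · max L 13/16 · min R 27/32 — 53/64
8 of 14 · BRBBRBRB · max L 53/64 · min R 27/32 — 107/128
9 of 14 · BRBBRBRBR · max L 53/64 · min R 107/128 — 213/256
10 of 14 · BRBBRBRBRR · max L 53/64 · min R 213/256 — 425/512
11 of 14 · BRBBRBRBRRB · max L 425/512 · min R 213/256 — 851/1024
12 of 14 · BRBBRBRBRRBB · max L 851/1024 · min R 213/256 — 1703/2048
13 of 14 · BRBBRBRBRRBBR · max L 851/1024 · min R 1703/2048 — 3405/4096
14 of 14 · BRBBRBRBRRBBRR · max L 851/1024 · min R 3405/4096 — 6809/8192

6809/8192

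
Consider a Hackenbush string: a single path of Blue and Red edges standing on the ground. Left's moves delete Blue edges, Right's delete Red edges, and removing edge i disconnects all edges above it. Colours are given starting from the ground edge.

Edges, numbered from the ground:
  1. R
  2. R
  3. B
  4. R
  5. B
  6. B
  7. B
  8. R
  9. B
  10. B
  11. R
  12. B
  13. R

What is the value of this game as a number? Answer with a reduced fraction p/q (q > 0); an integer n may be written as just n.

1 of 13 · R · max L −∞ · min R 0 -> -1
2 of 13 · RR · max L −∞ · min R -1 -> -2
3 of 13 · RRB · max L -2 · min R -1 -> -3/2
4 of 13 · RRBR · max L -2 · min R -3/2 -> -7/4
5 of 13 · RRBRB · max L -7/4 · min R -3/2 -> -13/8
6 of 13 · RRBRBB · max L -13/8 · min R -3/2 -> -25/16
7 of 13 · RRBRBBB · max L -25/16 · min R -3/2 -> -49/32
8 of 13 · RRBRBBBR · max L -25/16 · min R -49/32 -> -99/64
9 of 13 · RRBRBBBRB · max L -99/64 · min R -49/32 -> -197/128
10 of 13 · RRBRBBBRBB · max L -197/128 · min R -49/32 -> -393/256
11 of 13 · RRBRBBBRBBR · max L -197/128 · min R -393/256 -> -787/512
12 of 13 · RRBRBBBRBBRB · max L -787/512 · min R -393/256 -> -1573/1024
13 of 13 · RRBRBBBRBBRBR · max L -787/512 · min R -1573/1024 -> -3147/2048

-3147/2048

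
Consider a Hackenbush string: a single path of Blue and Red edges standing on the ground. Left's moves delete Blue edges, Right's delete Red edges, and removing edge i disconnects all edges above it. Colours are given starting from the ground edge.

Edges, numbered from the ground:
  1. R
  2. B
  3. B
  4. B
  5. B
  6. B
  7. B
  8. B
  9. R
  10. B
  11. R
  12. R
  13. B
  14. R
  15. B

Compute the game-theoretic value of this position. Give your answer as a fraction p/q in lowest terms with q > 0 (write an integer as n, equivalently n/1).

Prefix values for R B B B B B B B R B R R B R B via {L|R} + simplicity:
val(R) = { none | 0 } so -1
val(RB) = { -1 | 0 } so -1/2
val(RBB) = { -1 -1/2 | 0 } so -1/4
val(RBBB) = { -1 -1/2 -1/4 | 0 } so -1/8
val(RBBBB) = { -1 -1/2 -1/4 -1/8 | 0 } so -1/16
val(RBBBBB) = { -1 -1/2 -1/4 -1/8 -1/16 | 0 } so -1/32
val(RBBBBBB) = { -1 -1/2 -1/4 -1/8 -1/16 -1/32 | 0 } so -1/64
val(RBBBBBBB) = { -1 -1/2 -1/4 -1/8 -1/16 -1/32 -1/64 | 0 } so -1/128
val(RBBBBBBBR) = { -1 -1/2 -1/4 -1/8 -1/16 -1/32 -1/64 | -1/128 0 } so -3/256
val(RBBBBBBBRB) = { -1 -1/2 -1/4 -1/8 -1/16 -1/32 -1/64 -3/256 | -1/128 0 } so -5/512
val(RBBBBBBBRBR) = { -1 -1/2 -1/4 -1/8 -1/16 -1/32 -1/64 -3/256 | -5/512 -1/128 0 } so -11/1024
val(RBBBBBBBRBRR) = { -1 -1/2 -1/4 -1/8 -1/16 -1/32 -1/64 -3/256 | -11/1024 -5/512 -1/128 0 } so -23/2048
val(RBBBBBBBRBRRB) = { -1 -1/2 -1/4 -1/8 -1/16 -1/32 -1/64 -3/256 -23/2048 | -11/1024 -5/512 -1/128 0 } so -45/4096
val(RBBBBBBBRBRRBR) = { -1 -1/2 -1/4 -1/8 -1/16 -1/32 -1/64 -3/256 -23/2048 | -45/4096 -11/1024 -5/512 -1/128 0 } so -91/8192
val(RBBBBBBBRBRRBRB) = { -1 -1/2 -1/4 -1/8 -1/16 -1/32 -1/64 -3/256 -23/2048 -91/8192 | -45/4096 -11/1024 -5/512 -1/128 0 } so -181/16384

-181/16384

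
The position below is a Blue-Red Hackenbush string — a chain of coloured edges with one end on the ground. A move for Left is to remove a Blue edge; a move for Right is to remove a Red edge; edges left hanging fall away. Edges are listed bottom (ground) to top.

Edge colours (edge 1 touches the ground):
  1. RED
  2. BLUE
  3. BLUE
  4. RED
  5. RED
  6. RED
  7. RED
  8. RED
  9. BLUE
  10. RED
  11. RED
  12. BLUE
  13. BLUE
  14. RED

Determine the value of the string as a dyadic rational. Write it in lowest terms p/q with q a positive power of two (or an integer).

1 of 14 · R · max L −∞ · min R 0 gives -1
2 of 14 · RB · max L -1 · min R 0 gives -1/2
3 of 14 · RBB · max L -1/2 · min R 0 gives -1/4
4 of 14 · RBBR · max L -1/2 · min R -1/4 gives -3/8
5 of 14 · RBBRR · max L -1/2 · min R -3/8 gives -7/16
6 of 14 · RBBRRR · max L -1/2 · min R -7/16 gives -15/32
7 of 14 · RBBRRRR · max L -1/2 · min R -15/32 gives -31/64
8 of 14 · RBBRRRRR · max L -1/2 · min R -31/64 gives -63/128
9 of 14 · RBBRRRRRB · max L -63/128 · min R -31/64 gives -125/256
10 of 14 · RBBRRRRRBR · max L -63/128 · min R -125/256 gives -251/512
11 of 14 · RBBRRRRRBRR · max L -63/128 · min R -251/512 gives -503/1024
12 of 14 · RBBRRRRRBRRB · max L -503/1024 · min R -251/512 gives -1005/2048
13 of 14 · RBBRRRRRBRRBB · max L -1005/2048 · min R -251/512 gives -2009/4096
14 of 14 · RBBRRRRRBRRBBR · max L -1005/2048 · min R -2009/4096 gives -4019/8192

-4019/8192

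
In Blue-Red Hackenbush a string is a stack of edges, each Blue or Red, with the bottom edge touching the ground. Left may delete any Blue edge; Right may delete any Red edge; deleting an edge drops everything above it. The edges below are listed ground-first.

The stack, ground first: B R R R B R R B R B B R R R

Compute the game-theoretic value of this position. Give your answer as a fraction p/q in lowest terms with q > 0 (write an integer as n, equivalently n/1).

1201/8192

B: Left { 0 }, Right { — } => simplest 1
BR: Left { 0 }, Right { 1 } => simplest 1/2
BRR: Left { 0 }, Right { 1/2 1 } => simplest 1/4
BRRR: Left { 0 }, Right { 1/4 1/2 1 } => simplest 1/8
BRRRB: Left { 0 1/8 }, Right { 1/4 1/2 1 } => simplest 3/16
BRRRBR: Left { 0 1/8 }, Right { 3/16 1/4 1/2 1 } => simplest 5/32
BRRRBRR: Left { 0 1/8 }, Right { 5/32 3/16 1/4 1/2 1 } => simplest 9/64
BRRRBRRB: Left { 0 1/8 9/64 }, Right { 5/32 3/16 1/4 1/2 1 } => simplest 19/128
BRRRBRRBR: Left { 0 1/8 9/64 }, Right { 19/128 5/32 3/16 1/4 1/2 1 } => simplest 37/256
BRRRBRRBRB: Left { 0 1/8 9/64 37/256 }, Right { 19/128 5/32 3/16 1/4 1/2 1 } => simplest 75/512
BRRRBRRBRBB: Left { 0 1/8 9/64 37/256 75/512 }, Right { 19/128 5/32 3/16 1/4 1/2 1 } => simplest 151/1024
BRRRBRRBRBBR: Left { 0 1/8 9/64 37/256 75/512 }, Right { 151/1024 19/128 5/32 3/16 1/4 1/2 1 } => simplest 301/2048
BRRRBRRBRBBRR: Left { 0 1/8 9/64 37/256 75/512 }, Right { 301/2048 151/1024 19/128 5/32 3/16 1/4 1/2 1 } => simplest 601/4096
BRRRBRRBRBBRRR: Left { 0 1/8 9/64 37/256 75/512 }, Right { 601/4096 301/2048 151/1024 19/128 5/32 3/16 1/4 1/2 1 } => simplest 1201/8192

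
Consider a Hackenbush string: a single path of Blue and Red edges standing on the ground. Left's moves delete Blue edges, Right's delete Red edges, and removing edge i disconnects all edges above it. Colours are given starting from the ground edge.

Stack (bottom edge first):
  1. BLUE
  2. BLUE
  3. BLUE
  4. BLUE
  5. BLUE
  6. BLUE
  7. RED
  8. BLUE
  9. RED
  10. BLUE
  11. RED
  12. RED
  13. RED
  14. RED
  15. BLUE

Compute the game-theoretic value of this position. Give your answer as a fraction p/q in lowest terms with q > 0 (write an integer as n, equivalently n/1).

2883/512

Prefix values for BLUE BLUE BLUE BLUE BLUE BLUE RED BLUE RED BLUE RED RED RED RED BLUE via {L|R} + simplicity:
value(B) = { 0 | none } gives 1
value(BB) = { 0 1 | none } gives 2
value(BBB) = { 0 1 2 | none } gives 3
value(BBBB) = { 0 1 2 3 | none } gives 4
value(BBBBB) = { 0 1 2 3 4 | none } gives 5
value(BBBBBB) = { 0 1 2 3 4 5 | none } gives 6
value(BBBBBBR) = { 0 1 2 3 4 5 | 6 } gives 11/2
value(BBBBBBRB) = { 0 1 2 3 4 5 11/2 | 6 } gives 23/4
value(BBBBBBRBR) = { 0 1 2 3 4 5 11/2 | 23/4 6 } gives 45/8
value(BBBBBBRBRB) = { 0 1 2 3 4 5 11/2 45/8 | 23/4 6 } gives 91/16
value(BBBBBBRBRBR) = { 0 1 2 3 4 5 11/2 45/8 | 91/16 23/4 6 } gives 181/32
value(BBBBBBRBRBRR) = { 0 1 2 3 4 5 11/2 45/8 | 181/32 91/16 23/4 6 } gives 361/64
value(BBBBBBRBRBRRR) = { 0 1 2 3 4 5 11/2 45/8 | 361/64 181/32 91/16 23/4 6 } gives 721/128
value(BBBBBBRBRBRRRR) = { 0 1 2 3 4 5 11/2 45/8 | 721/128 361/64 181/32 91/16 23/4 6 } gives 1441/256
value(BBBBBBRBRBRRRRB) = { 0 1 2 3 4 5 11/2 45/8 1441/256 | 721/128 361/64 181/32 91/16 23/4 6 } gives 2883/512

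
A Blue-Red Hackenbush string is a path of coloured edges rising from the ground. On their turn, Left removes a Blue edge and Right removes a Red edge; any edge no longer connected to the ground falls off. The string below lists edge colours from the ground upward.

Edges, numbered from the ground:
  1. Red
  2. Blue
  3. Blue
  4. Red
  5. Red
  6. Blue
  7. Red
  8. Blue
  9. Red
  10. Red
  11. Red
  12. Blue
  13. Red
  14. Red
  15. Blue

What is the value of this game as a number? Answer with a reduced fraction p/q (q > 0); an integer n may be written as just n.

R: Left { ∅ }, Right { 0 } — simplest -1
RB: Left { -1 }, Right { 0 } — simplest -1/2
RBB: Left { -1 -1/2 }, Right { 0 } — simplest -1/4
RBBR: Left { -1 -1/2 }, Right { -1/4 0 } — simplest -3/8
RBBRR: Left { -1 -1/2 }, Right { -3/8 -1/4 0 } — simplest -7/16
RBBRRB: Left { -1 -1/2 -7/16 }, Right { -3/8 -1/4 0 } — simplest -13/32
RBBRRBR: Left { -1 -1/2 -7/16 }, Right { -13/32 -3/8 -1/4 0 } — simplest -27/64
RBBRRBRB: Left { -1 -1/2 -7/16 -27/64 }, Right { -13/32 -3/8 -1/4 0 } — simplest -53/128
RBBRRBRBR: Left { -1 -1/2 -7/16 -27/64 }, Right { -53/128 -13/32 -3/8 -1/4 0 } — simplest -107/256
RBBRRBRBRR: Left { -1 -1/2 -7/16 -27/64 }, Right { -107/256 -53/128 -13/32 -3/8 -1/4 0 } — simplest -215/512
RBBRRBRBRRR: Left { -1 -1/2 -7/16 -27/64 }, Right { -215/512 -107/256 -53/128 -13/32 -3/8 -1/4 0 } — simplest -431/1024
RBBRRBRBRRRB: Left { -1 -1/2 -7/16 -27/64 -431/1024 }, Right { -215/512 -107/256 -53/128 -13/32 -3/8 -1/4 0 } — simplest -861/2048
RBBRRBRBRRRBR: Left { -1 -1/2 -7/16 -27/64 -431/1024 }, Right { -861/2048 -215/512 -107/256 -53/128 -13/32 -3/8 -1/4 0 } — simplest -1723/4096
RBBRRBRBRRRBRR: Left { -1 -1/2 -7/16 -27/64 -431/1024 }, Right { -1723/4096 -861/2048 -215/512 -107/256 -53/128 -13/32 -3/8 -1/4 0 } — simplest -3447/8192
RBBRRBRBRRRBRRB: Left { -1 -1/2 -7/16 -27/64 -431/1024 -3447/8192 }, Right { -1723/4096 -861/2048 -215/512 -107/256 -53/128 -13/32 -3/8 -1/4 0 } — simplest -6893/16384

-6893/16384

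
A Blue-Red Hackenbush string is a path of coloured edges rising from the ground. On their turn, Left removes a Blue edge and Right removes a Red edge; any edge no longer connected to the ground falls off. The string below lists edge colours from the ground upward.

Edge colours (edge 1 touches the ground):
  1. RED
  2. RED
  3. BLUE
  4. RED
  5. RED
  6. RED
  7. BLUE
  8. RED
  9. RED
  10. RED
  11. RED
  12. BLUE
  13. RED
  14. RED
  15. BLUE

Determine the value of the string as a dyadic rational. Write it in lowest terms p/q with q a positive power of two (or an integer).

Build value(s[:k]) for k = 1..15, string s = RED RED BLUE RED RED RED BLUE RED RED RED RED BLUE RED RED BLUE.
R: Left {  }, Right { 0 } → simplest -1
RR: Left {  }, Right { -1; 0 } → simplest -2
RRB: Left { -2 }, Right { -1; 0 } → simplest -3/2
RRBR: Left { -2 }, Right { -3/2; -1; 0 } → simplest -7/4
RRBRR: Left { -2 }, Right { -7/4; -3/2; -1; 0 } → simplest -15/8
RRBRRR: Left { -2 }, Right { -15/8; -7/4; -3/2; -1; 0 } → simplest -31/16
RRBRRRB: Left { -2; -31/16 }, Right { -15/8; -7/4; -3/2; -1; 0 } → simplest -61/32
RRBRRRBR: Left { -2; -31/16 }, Right { -61/32; -15/8; -7/4; -3/2; -1; 0 } → simplest -123/64
RRBRRRBRR: Left { -2; -31/16 }, Right { -123/64; -61/32; -15/8; -7/4; -3/2; -1; 0 } → simplest -247/128
RRBRRRBRRR: Left { -2; -31/16 }, Right { -247/128; -123/64; -61/32; -15/8; -7/4; -3/2; -1; 0 } → simplest -495/256
RRBRRRBRRRR: Left { -2; -31/16 }, Right { -495/256; -247/128; -123/64; -61/32; -15/8; -7/4; -3/2; -1; 0 } → simplest -991/512
RRBRRRBRRRRB: Left { -2; -31/16; -991/512 }, Right { -495/256; -247/128; -123/64; -61/32; -15/8; -7/4; -3/2; -1; 0 } → simplest -1981/1024
RRBRRRBRRRRBR: Left { -2; -31/16; -991/512 }, Right { -1981/1024; -495/256; -247/128; -123/64; -61/32; -15/8; -7/4; -3/2; -1; 0 } → simplest -3963/2048
RRBRRRBRRRRBRR: Left { -2; -31/16; -991/512 }, Right { -3963/2048; -1981/1024; -495/256; -247/128; -123/64; -61/32; -15/8; -7/4; -3/2; -1; 0 } → simplest -7927/4096
RRBRRRBRRRRBRRB: Left { -2; -31/16; -991/512; -7927/4096 }, Right { -3963/2048; -1981/1024; -495/256; -247/128; -123/64; -61/32; -15/8; -7/4; -3/2; -1; 0 } → simplest -15853/8192

-15853/8192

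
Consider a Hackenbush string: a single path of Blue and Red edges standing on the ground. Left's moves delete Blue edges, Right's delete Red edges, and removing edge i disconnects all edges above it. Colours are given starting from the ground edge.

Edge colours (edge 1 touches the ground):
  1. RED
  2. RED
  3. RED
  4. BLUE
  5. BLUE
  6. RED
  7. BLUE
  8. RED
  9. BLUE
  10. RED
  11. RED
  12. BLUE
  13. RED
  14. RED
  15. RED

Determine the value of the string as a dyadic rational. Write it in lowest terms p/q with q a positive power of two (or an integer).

-9583/4096

Build g(s[:k]) for k = 1..15, string s = RED RED RED BLUE BLUE RED BLUE RED BLUE RED RED BLUE RED RED RED.
g_1 [R]  L=[]  R=[0]  = -1
g_2 [RR]  L=[]  R=[-1; 0]  = -2
g_3 [RRR]  L=[]  R=[-2; -1; 0]  = -3
g_4 [RRRB]  L=[-3]  R=[-2; -1; 0]  = -5/2
g_5 [RRRBB]  L=[-3; -5/2]  R=[-2; -1; 0]  = -9/4
g_6 [RRRBBR]  L=[-3; -5/2]  R=[-9/4; -2; -1; 0]  = -19/8
g_7 [RRRBBRB]  L=[-3; -5/2; -19/8]  R=[-9/4; -2; -1; 0]  = -37/16
g_8 [RRRBBRBR]  L=[-3; -5/2; -19/8]  R=[-37/16; -9/4; -2; -1; 0]  = -75/32
g_9 [RRRBBRBRB]  L=[-3; -5/2; -19/8; -75/32]  R=[-37/16; -9/4; -2; -1; 0]  = -149/64
g_10 [RRRBBRBRBR]  L=[-3; -5/2; -19/8; -75/32]  R=[-149/64; -37/16; -9/4; -2; -1; 0]  = -299/128
g_11 [RRRBBRBRBRR]  L=[-3; -5/2; -19/8; -75/32]  R=[-299/128; -149/64; -37/16; -9/4; -2; -1; 0]  = -599/256
g_12 [RRRBBRBRBRRB]  L=[-3; -5/2; -19/8; -75/32; -599/256]  R=[-299/128; -149/64; -37/16; -9/4; -2; -1; 0]  = -1197/512
g_13 [RRRBBRBRBRRBR]  L=[-3; -5/2; -19/8; -75/32; -599/256]  R=[-1197/512; -299/128; -149/64; -37/16; -9/4; -2; -1; 0]  = -2395/1024
g_14 [RRRBBRBRBRRBRR]  L=[-3; -5/2; -19/8; -75/32; -599/256]  R=[-2395/1024; -1197/512; -299/128; -149/64; -37/16; -9/4; -2; -1; 0]  = -4791/2048
g_15 [RRRBBRBRBRRBRRR]  L=[-3; -5/2; -19/8; -75/32; -599/256]  R=[-4791/2048; -2395/1024; -1197/512; -299/128; -149/64; -37/16; -9/4; -2; -1; 0]  = -9583/4096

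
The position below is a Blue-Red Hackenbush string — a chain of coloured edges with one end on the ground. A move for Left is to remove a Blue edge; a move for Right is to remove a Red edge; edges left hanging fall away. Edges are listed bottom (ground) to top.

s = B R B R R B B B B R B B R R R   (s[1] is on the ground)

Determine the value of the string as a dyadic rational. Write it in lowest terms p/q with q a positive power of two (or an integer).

step 1: add B to get B; options L={ 0 } R={  } gives 1
step 2: add R to get BR; options L={ 0 } R={ 1 } gives 1/2
step 3: add B to get BRB; options L={ 0; 1/2 } R={ 1 } gives 3/4
step 4: add R to get BRBR; options L={ 0; 1/2 } R={ 3/4; 1 } gives 5/8
step 5: add R to get BRBRR; options L={ 0; 1/2 } R={ 5/8; 3/4; 1 } gives 9/16
step 6: add B to get BRBRRB; options L={ 0; 1/2; 9/16 } R={ 5/8; 3/4; 1 } gives 19/32
step 7: add B to get BRBRRBB; options L={ 0; 1/2; 9/16; 19/32 } R={ 5/8; 3/4; 1 } gives 39/64
step 8: add B to get BRBRRBBB; options L={ 0; 1/2; 9/16; 19/32; 39/64 } R={ 5/8; 3/4; 1 } gives 79/128
step 9: add B to get BRBRRBBBB; options L={ 0; 1/2; 9/16; 19/32; 39/64; 79/128 } R={ 5/8; 3/4; 1 } gives 159/256
step 10: add R to get BRBRRBBBBR; options L={ 0; 1/2; 9/16; 19/32; 39/64; 79/128 } R={ 159/256; 5/8; 3/4; 1 } gives 317/512
step 11: add B to get BRBRRBBBBRB; options L={ 0; 1/2; 9/16; 19/32; 39/64; 79/128; 317/512 } R={ 159/256; 5/8; 3/4; 1 } gives 635/1024
step 12: add B to get BRBRRBBBBRBB; options L={ 0; 1/2; 9/16; 19/32; 39/64; 79/128; 317/512; 635/1024 } R={ 159/256; 5/8; 3/4; 1 } gives 1271/2048
step 13: add R to get BRBRRBBBBRBBR; options L={ 0; 1/2; 9/16; 19/32; 39/64; 79/128; 317/512; 635/1024 } R={ 1271/2048; 159/256; 5/8; 3/4; 1 } gives 2541/4096
step 14: add R to get BRBRRBBBBRBBRR; options L={ 0; 1/2; 9/16; 19/32; 39/64; 79/128; 317/512; 635/1024 } R={ 2541/4096; 1271/2048; 159/256; 5/8; 3/4; 1 } gives 5081/8192
step 15: add R to get BRBRRBBBBRBBRRR; options L={ 0; 1/2; 9/16; 19/32; 39/64; 79/128; 317/512; 635/1024 } R={ 5081/8192; 2541/4096; 1271/2048; 159/256; 5/8; 3/4; 1 } gives 10161/16384

10161/16384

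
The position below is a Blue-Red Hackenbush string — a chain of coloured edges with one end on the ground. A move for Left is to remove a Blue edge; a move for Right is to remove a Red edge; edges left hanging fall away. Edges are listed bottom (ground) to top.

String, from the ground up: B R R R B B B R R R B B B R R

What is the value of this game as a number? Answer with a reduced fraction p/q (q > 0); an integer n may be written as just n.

3641/16384

step 1: add B to get B; options L={ 0 } R={ none } => 1
step 2: add R to get BR; options L={ 0 } R={ 1 } => 1/2
step 3: add R to get BRR; options L={ 0 } R={ 1/2,1 } => 1/4
step 4: add R to get BRRR; options L={ 0 } R={ 1/4,1/2,1 } => 1/8
step 5: add B to get BRRRB; options L={ 0,1/8 } R={ 1/4,1/2,1 } => 3/16
step 6: add B to get BRRRBB; options L={ 0,1/8,3/16 } R={ 1/4,1/2,1 } => 7/32
step 7: add B to get BRRRBBB; options L={ 0,1/8,3/16,7/32 } R={ 1/4,1/2,1 } => 15/64
step 8: add R to get BRRRBBBR; options L={ 0,1/8,3/16,7/32 } R={ 15/64,1/4,1/2,1 } => 29/128
step 9: add R to get BRRRBBBRR; options L={ 0,1/8,3/16,7/32 } R={ 29/128,15/64,1/4,1/2,1 } => 57/256
step 10: add R to get BRRRBBBRRR; options L={ 0,1/8,3/16,7/32 } R={ 57/256,29/128,15/64,1/4,1/2,1 } => 113/512
step 11: add B to get BRRRBBBRRRB; options L={ 0,1/8,3/16,7/32,113/512 } R={ 57/256,29/128,15/64,1/4,1/2,1 } => 227/1024
step 12: add B to get BRRRBBBRRRBB; options L={ 0,1/8,3/16,7/32,113/512,227/1024 } R={ 57/256,29/128,15/64,1/4,1/2,1 } => 455/2048
step 13: add B to get BRRRBBBRRRBBB; options L={ 0,1/8,3/16,7/32,113/512,227/1024,455/2048 } R={ 57/256,29/128,15/64,1/4,1/2,1 } => 911/4096
step 14: add R to get BRRRBBBRRRBBBR; options L={ 0,1/8,3/16,7/32,113/512,227/1024,455/2048 } R={ 911/4096,57/256,29/128,15/64,1/4,1/2,1 } => 1821/8192
step 15: add R to get BRRRBBBRRRBBBRR; options L={ 0,1/8,3/16,7/32,113/512,227/1024,455/2048 } R={ 1821/8192,911/4096,57/256,29/128,15/64,1/4,1/2,1 } => 3641/16384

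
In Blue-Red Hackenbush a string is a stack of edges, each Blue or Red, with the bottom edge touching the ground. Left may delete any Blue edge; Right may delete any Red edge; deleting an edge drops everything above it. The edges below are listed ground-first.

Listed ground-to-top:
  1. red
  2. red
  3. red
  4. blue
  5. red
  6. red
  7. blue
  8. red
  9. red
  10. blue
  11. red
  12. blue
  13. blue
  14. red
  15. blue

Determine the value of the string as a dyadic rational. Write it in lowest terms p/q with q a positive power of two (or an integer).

Build val(s[:k]) for k = 1..15, string s = red red red blue red red blue red red blue red blue blue red blue.
step 1: add red to get r; options L={ ∅ } R={ 0 } = -1
step 2: add red to get rr; options L={ ∅ } R={ -1, 0 } = -2
step 3: add red to get rrr; options L={ ∅ } R={ -2, -1, 0 } = -3
step 4: add blue to get rrrb; options L={ -3 } R={ -2, -1, 0 } = -5/2
step 5: add red to get rrrbr; options L={ -3 } R={ -5/2, -2, -1, 0 } = -11/4
step 6: add red to get rrrbrr; options L={ -3 } R={ -11/4, -5/2, -2, -1, 0 } = -23/8
step 7: add blue to get rrrbrrb; options L={ -3, -23/8 } R={ -11/4, -5/2, -2, -1, 0 } = -45/16
step 8: add red to get rrrbrrbr; options L={ -3, -23/8 } R={ -45/16, -11/4, -5/2, -2, -1, 0 } = -91/32
step 9: add red to get rrrbrrbrr; options L={ -3, -23/8 } R={ -91/32, -45/16, -11/4, -5/2, -2, -1, 0 } = -183/64
step 10: add blue to get rrrbrrbrrb; options L={ -3, -23/8, -183/64 } R={ -91/32, -45/16, -11/4, -5/2, -2, -1, 0 } = -365/128
step 11: add red to get rrrbrrbrrbr; options L={ -3, -23/8, -183/64 } R={ -365/128, -91/32, -45/16, -11/4, -5/2, -2, -1, 0 } = -731/256
step 12: add blue to get rrrbrrbrrbrb; options L={ -3, -23/8, -183/64, -731/256 } R={ -365/128, -91/32, -45/16, -11/4, -5/2, -2, -1, 0 } = -1461/512
step 13: add blue to get rrrbrrbrrbrbb; options L={ -3, -23/8, -183/64, -731/256, -1461/512 } R={ -365/128, -91/32, -45/16, -11/4, -5/2, -2, -1, 0 } = -2921/1024
step 14: add red to get rrrbrrbrrbrbbr; options L={ -3, -23/8, -183/64, -731/256, -1461/512 } R={ -2921/1024, -365/128, -91/32, -45/16, -11/4, -5/2, -2, -1, 0 } = -5843/2048
step 15: add blue to get rrrbrrbrrbrbbrb; options L={ -3, -23/8, -183/64, -731/256, -1461/512, -5843/2048 } R={ -2921/1024, -365/128, -91/32, -45/16, -11/4, -5/2, -2, -1, 0 } = -11685/4096

-11685/4096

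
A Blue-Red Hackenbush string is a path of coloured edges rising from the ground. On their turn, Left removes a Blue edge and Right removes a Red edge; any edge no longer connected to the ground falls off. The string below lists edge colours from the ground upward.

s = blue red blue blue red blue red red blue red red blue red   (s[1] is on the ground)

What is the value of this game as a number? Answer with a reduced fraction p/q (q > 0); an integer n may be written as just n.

3365/4096

Recurse on prefixes of the 13-edge string blue red blue blue red blue red red blue red red blue red:
g(b) = { 0 | — } so 1
g(br) = { 0 | 1 } so 1/2
g(brb) = { 0,1/2 | 1 } so 3/4
g(brbb) = { 0,1/2,3/4 | 1 } so 7/8
g(brbbr) = { 0,1/2,3/4 | 7/8,1 } so 13/16
g(brbbrb) = { 0,1/2,3/4,13/16 | 7/8,1 } so 27/32
g(brbbrbr) = { 0,1/2,3/4,13/16 | 27/32,7/8,1 } so 53/64
g(brbbrbrr) = { 0,1/2,3/4,13/16 | 53/64,27/32,7/8,1 } so 105/128
g(brbbrbrrb) = { 0,1/2,3/4,13/16,105/128 | 53/64,27/32,7/8,1 } so 211/256
g(brbbrbrrbr) = { 0,1/2,3/4,13/16,105/128 | 211/256,53/64,27/32,7/8,1 } so 421/512
g(brbbrbrrbrr) = { 0,1/2,3/4,13/16,105/128 | 421/512,211/256,53/64,27/32,7/8,1 } so 841/1024
g(brbbrbrrbrrb) = { 0,1/2,3/4,13/16,105/128,841/1024 | 421/512,211/256,53/64,27/32,7/8,1 } so 1683/2048
g(brbbrbrrbrrbr) = { 0,1/2,3/4,13/16,105/128,841/1024 | 1683/2048,421/512,211/256,53/64,27/32,7/8,1 } so 3365/4096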